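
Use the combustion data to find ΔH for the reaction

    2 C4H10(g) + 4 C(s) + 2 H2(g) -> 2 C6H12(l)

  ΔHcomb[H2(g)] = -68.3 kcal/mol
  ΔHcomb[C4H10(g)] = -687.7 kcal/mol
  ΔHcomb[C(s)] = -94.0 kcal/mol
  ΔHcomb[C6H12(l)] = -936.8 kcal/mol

Using ΔH = Σ nΔHc°(reactants) − Σ nΔHc°(products):
= [2·(-687.7) + 4·(-94.0) + 2·(-68.3)] − [2·(-936.8)]
= -14.4 kcal/mol

ΔH = -14.4 kcal/mol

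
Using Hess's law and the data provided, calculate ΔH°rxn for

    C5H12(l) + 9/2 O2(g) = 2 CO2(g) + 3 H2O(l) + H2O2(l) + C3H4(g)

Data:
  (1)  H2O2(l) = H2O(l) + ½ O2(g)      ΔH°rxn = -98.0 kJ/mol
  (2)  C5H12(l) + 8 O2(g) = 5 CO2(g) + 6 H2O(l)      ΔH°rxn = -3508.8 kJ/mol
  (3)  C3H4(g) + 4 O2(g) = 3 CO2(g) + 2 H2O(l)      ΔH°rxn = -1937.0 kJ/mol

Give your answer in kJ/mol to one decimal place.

ΔH°rxn = -1473.8 kJ/mol

(1) reversed: +98.0 kJ/mol
(2) as written: -3508.8 kJ/mol
(3) reversed: +1937.0 kJ/mol
Since enthalpy is a state function, ΔH°rxn = (+98.0) + (-3508.8) + (+1937.0) = -1473.8 kJ/mol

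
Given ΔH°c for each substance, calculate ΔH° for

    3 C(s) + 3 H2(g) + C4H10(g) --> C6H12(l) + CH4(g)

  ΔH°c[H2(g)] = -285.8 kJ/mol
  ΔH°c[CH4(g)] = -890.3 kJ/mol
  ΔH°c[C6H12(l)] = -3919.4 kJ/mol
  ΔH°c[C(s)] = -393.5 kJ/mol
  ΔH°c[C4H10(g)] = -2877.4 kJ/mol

ΔH° = -105.6 kJ/mol

Using ΔH = Σ nΔHc°(reactants) − Σ nΔHc°(products):
= [3·(-393.5) + 3·(-285.8) + 1·(-2877.4)] − [1·(-3919.4) + 1·(-890.3)]
= -105.6 kJ/mol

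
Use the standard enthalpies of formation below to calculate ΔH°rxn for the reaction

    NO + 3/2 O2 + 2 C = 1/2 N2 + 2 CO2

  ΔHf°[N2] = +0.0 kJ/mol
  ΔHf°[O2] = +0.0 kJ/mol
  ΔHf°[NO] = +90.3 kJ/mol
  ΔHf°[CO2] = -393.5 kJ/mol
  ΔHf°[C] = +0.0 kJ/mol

Products: 1/2·(+0.0) + 2·(-393.5) = -787.0
Reactants: 1·(+90.3) + 3/2·(+0.0) + 2·(+0.0) = +90.3
ΔH°rxn = (-787.0) − (+90.3) = -877.3 kJ/mol

ΔH°rxn = -877.3 kJ/mol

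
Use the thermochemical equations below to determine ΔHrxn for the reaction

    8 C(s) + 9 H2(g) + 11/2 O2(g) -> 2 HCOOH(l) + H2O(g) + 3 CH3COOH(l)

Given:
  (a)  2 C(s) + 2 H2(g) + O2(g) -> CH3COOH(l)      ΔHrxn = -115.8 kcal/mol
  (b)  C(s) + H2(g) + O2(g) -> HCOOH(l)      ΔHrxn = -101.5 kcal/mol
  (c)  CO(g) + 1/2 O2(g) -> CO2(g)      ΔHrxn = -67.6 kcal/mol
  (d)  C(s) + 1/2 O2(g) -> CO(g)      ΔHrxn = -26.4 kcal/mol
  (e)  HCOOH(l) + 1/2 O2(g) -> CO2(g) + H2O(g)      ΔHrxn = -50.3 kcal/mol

(a) × 3: (3)·(-115.8) = -347.4 kcal/mol
(b) × 3: (3)·(-101.5) = -304.5 kcal/mol
(c) reversed: +67.6 kcal/mol
(d) reversed: +26.4 kcal/mol
(e) as written: -50.3 kcal/mol
Summing the manipulated equations, ΔHrxn = (3)·(-115.8) + (3)·(-101.5) + (-1)·(-67.6) + (-1)·(-26.4) + (1)·(-50.3) = -608.2 kcal/mol

ΔHrxn = -608.2 kcal/mol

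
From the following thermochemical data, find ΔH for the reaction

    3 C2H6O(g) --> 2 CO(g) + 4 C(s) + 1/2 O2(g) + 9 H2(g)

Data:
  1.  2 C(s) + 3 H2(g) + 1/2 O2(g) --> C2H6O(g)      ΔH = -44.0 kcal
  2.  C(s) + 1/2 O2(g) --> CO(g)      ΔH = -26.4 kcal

eq. 1 reversed and × 3: (-3)·(-44.0) = +132.0 kcal
eq. 2 × 2: (2)·(-26.4) = -52.8 kcal
Combining the equations, ΔH = (+132.0) + (-52.8) = 79.2 kcal

ΔH = 79.2 kcal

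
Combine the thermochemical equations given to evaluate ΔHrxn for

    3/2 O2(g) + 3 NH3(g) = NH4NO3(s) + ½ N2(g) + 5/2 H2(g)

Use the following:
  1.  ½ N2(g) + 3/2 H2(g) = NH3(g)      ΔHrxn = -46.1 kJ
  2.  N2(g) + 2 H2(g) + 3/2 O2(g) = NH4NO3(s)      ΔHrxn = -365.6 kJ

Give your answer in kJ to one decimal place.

ΔHrxn = -227.3 kJ

eq. 1 reversed and × 3 (NH3(g) must end up as a reactant; scale by 3 for the 3 NH3(g)): (-3)·(-46.1) = +138.3 kJ
eq. 2 as written (NH4NO3(s) already on the product side): -365.6 kJ
ΔHrxn = (+138.3) + (-365.6) = -227.3 kJ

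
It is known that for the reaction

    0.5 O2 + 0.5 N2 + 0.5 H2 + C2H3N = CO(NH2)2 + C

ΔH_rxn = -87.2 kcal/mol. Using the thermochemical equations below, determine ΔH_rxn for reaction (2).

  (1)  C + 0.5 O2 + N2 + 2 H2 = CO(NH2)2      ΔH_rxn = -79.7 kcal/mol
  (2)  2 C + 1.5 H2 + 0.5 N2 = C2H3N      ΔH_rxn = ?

ΔH_rxn = 7.5 kcal/mol

(1) as written: -79.7 kcal/mol
(2) reversed: contributes −x
-87.2 = (-79.7) − x
x = (-87.2 − (-79.7)) / (-1) = 7.5 kcal/mol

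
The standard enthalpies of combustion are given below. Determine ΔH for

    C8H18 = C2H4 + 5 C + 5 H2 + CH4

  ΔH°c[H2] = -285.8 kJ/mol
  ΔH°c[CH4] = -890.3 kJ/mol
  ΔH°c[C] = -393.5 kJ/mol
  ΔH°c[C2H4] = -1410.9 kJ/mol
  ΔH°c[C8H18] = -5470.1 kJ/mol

ΔH = 227.6 kJ/mol

Using ΔH = Σ nΔHc°(reactants) − Σ nΔHc°(products):
= [1·(-5470.1)] − [1·(-1410.9) + 5·(-393.5) + 5·(-285.8) + 1·(-890.3)]
= 227.6 kJ/mol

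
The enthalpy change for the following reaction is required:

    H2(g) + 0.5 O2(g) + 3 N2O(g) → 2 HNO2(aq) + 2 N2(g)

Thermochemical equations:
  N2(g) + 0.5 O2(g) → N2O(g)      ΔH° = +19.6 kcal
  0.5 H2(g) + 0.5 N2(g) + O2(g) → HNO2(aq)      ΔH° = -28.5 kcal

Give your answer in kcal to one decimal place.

equation 1 reversed and × 3: (-3)·(+19.6) = -58.8 kcal
equation 2 × 2: (2)·(-28.5) = -57.0 kcal
Since enthalpy is a state function, ΔH° = (-3)·(+19.6) + (2)·(-28.5) = -115.8 kcal

ΔH° = -115.8 kcal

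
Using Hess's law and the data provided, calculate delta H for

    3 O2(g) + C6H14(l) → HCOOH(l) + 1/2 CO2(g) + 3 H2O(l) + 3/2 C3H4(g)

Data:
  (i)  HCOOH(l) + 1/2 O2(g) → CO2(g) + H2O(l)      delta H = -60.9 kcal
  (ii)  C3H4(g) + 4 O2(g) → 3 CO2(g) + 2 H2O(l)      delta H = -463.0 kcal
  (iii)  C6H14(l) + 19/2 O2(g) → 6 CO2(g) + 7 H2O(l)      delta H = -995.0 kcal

(i) reversed: +60.9 kcal
(ii) reversed and × 3/2: (-3/2)·(-463.0) = +694.5 kcal
(iii) as written: -995.0 kcal
delta H = (-1)·(-60.9) + (-3/2)·(-463.0) + (1)·(-995.0) = -239.6 kcal

delta H = -239.6 kcal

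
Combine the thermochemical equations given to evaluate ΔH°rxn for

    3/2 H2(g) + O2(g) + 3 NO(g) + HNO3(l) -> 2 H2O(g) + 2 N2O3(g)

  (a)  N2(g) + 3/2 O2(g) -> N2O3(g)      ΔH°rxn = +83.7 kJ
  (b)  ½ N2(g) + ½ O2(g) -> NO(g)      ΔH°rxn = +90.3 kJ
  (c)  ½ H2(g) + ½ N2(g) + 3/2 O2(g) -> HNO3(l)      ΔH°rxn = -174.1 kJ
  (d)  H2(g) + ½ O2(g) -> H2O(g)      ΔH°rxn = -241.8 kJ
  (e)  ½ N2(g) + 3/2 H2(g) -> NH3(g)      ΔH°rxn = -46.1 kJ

ΔH°rxn = -413.0 kJ

(a) × 2: (2)·(+83.7) = +167.4 kJ
(b) reversed and × 3: (-3)·(+90.3) = -270.9 kJ
(c) reversed: +174.1 kJ
(d) × 2: (2)·(-241.8) = -483.6 kJ
(e): not needed.
Combining the equations, ΔH°rxn = (+167.4) + (-270.9) + (+174.1) + (-483.6) = -413.0 kJ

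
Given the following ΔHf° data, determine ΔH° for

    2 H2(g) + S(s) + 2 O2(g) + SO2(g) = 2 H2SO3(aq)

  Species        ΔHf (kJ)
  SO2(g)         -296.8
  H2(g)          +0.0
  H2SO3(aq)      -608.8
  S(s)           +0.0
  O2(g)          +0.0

Products: 2·(-608.8) = -1217.6
Reactants: 2·(+0.0) + 1·(+0.0) + 2·(+0.0) + 1·(-296.8) = -296.8
ΔH° = (-1217.6) − (-296.8) = -920.8 kJ

ΔH° = -920.8 kJ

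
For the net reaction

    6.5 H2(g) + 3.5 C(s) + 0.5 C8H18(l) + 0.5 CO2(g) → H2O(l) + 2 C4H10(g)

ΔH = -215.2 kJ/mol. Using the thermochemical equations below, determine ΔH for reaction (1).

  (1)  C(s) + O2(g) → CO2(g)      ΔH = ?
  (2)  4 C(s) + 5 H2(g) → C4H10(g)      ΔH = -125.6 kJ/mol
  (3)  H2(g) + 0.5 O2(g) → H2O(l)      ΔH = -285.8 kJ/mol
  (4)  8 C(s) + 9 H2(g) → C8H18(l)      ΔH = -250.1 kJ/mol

ΔH = -393.5 kJ/mol

(1) reversed and × 1/2: contributes −1/2·x
(2) × 2: (2)·(-125.6) = -251.2 kJ/mol
(3) as written: -285.8 kJ/mol
(4) reversed and × 1/2: (-1/2)·(-250.1) = +125.05 kJ/mol
-215.2 = (-251.2) + (-285.8) + (+125.05) − 1/2·x
x = (-215.2 − (-411.95)) / (-1/2) = -393.5 kJ/mol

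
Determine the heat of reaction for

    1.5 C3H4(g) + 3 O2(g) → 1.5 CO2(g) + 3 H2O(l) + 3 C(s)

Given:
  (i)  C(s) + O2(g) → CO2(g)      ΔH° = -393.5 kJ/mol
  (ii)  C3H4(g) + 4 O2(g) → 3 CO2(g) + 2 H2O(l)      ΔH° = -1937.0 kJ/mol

(i) reversed and × 3 (reverse to put C(s) on the product side; ×3 to match 3 C(s) in the target): (-3)·(-393.5) = +1180.5 kJ/mol
(ii) × 3/2 (scale by 3/2 for the 3/2 C3H4(g)): (3/2)·(-1937.0) = -2905.5 kJ/mol
Since enthalpy is a state function, ΔH° = (+1180.5) + (-2905.5) = -1725.0 kJ/mol

ΔH° = -1725.0 kJ/mol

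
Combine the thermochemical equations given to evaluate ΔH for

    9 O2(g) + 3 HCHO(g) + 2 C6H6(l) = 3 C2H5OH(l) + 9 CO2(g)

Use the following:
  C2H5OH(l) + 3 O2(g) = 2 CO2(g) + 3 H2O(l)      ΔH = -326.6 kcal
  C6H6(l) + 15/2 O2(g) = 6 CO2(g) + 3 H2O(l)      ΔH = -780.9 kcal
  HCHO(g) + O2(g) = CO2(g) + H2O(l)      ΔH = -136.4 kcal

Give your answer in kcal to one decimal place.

ΔH = -991.2 kcal

equation 1 reversed and × 3 (C2H5OH(l) must end up as a product; scale by 3 for the 3 C2H5OH(l)): (-3)·(-326.6) = +979.8 kcal
equation 2 × 2 (scale by 2 for the 2 C6H6(l)): (2)·(-780.9) = -1561.8 kcal
equation 3 × 3 (×3 to match 3 HCHO(g) in the target): (3)·(-136.4) = -409.2 kcal
Combining the equations, ΔH = (+979.8) + (-1561.8) + (-409.2) = -991.2 kcal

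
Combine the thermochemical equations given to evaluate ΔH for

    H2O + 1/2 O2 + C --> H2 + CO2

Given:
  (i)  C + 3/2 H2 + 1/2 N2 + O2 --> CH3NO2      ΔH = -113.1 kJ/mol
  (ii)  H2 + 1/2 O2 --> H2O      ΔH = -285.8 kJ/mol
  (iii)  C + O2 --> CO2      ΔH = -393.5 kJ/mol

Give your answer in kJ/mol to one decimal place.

(i): not needed.
(ii) reversed: +285.8 kJ/mol
(iii) as written: -393.5 kJ/mol
ΔH = (-1)·(-285.8) + (1)·(-393.5) = -107.7 kJ/mol

ΔH = -107.7 kJ/mol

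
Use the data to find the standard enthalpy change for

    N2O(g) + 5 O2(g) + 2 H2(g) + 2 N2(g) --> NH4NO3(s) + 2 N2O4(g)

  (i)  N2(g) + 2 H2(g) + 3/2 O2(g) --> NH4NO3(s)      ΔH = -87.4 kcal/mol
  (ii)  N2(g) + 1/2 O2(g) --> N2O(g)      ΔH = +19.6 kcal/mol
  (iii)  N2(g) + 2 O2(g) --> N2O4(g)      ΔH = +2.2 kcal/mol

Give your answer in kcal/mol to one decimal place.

(i) as written: -87.4 kcal/mol
(ii) reversed: -19.6 kcal/mol
(iii) × 2: (2)·(+2.2) = +4.4 kcal/mol
ΔH = (-87.4) + (-19.6) + (+4.4) = -102.6 kcal/mol

ΔH = -102.6 kcal/mol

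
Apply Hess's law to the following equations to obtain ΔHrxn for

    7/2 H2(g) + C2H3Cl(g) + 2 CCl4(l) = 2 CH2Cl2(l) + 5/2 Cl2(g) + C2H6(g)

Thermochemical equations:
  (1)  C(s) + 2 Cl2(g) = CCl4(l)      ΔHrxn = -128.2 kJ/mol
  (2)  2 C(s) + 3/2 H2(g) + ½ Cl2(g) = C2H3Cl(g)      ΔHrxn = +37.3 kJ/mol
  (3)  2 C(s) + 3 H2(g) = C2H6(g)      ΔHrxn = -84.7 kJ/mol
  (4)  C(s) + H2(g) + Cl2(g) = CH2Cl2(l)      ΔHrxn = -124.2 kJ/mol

ΔHrxn = -114.0 kJ/mol

(1) reversed and × 2 (reverse to put CCl4(l) on the reactant side; scale by 2 for the 2 CCl4(l)): (-2)·(-128.2) = +256.4 kJ/mol
(2) reversed (C2H3Cl(g) must end up as a reactant): -37.3 kJ/mol
(3) as written (C2H6(g) already on the product side): -84.7 kJ/mol
(4) × 2 (scale by 2 for the 2 CH2Cl2(l)): (2)·(-124.2) = -248.4 kJ/mol
ΔHrxn = (+256.4) + (-37.3) + (-84.7) + (-248.4) = -114.0 kJ/mol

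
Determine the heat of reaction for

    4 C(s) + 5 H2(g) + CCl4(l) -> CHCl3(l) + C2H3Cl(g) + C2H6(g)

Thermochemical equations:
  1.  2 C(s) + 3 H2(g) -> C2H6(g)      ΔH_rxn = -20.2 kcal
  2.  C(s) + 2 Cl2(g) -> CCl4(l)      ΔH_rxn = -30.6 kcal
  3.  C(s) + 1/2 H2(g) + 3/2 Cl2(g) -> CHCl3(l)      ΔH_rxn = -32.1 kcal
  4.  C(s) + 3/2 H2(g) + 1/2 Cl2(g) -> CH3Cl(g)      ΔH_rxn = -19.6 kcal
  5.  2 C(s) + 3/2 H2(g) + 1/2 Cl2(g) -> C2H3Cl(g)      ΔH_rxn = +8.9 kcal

eq. 1 as written (C2H6(g) already on the product side): -20.2 kcal
eq. 2 reversed (reverse to put CCl4(l) on the reactant side): +30.6 kcal
eq. 3 as written (CHCl3(l) already on the product side): -32.1 kcal
eq. 4: not needed (CH3Cl(g) appears nowhere else).
eq. 5 as written (C2H3Cl(g) already on the product side): +8.9 kcal
Combining the equations, ΔH_rxn = (-20.2) + (+30.6) + (-32.1) + (+8.9) = -12.8 kcal

ΔH_rxn = -12.8 kcal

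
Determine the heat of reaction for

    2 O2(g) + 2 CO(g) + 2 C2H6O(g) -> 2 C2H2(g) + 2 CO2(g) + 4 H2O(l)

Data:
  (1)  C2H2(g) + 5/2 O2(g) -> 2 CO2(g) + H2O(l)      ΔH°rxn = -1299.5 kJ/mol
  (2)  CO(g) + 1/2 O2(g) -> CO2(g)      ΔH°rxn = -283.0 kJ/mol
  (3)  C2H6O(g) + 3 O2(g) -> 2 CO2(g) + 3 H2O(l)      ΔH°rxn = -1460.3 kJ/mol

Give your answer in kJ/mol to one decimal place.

ΔH°rxn = -887.6 kJ/mol

(1) reversed and × 2: (-2)·(-1299.5) = +2599.0 kJ/mol
(2) × 2: (2)·(-283.0) = -566.0 kJ/mol
(3) × 2: (2)·(-1460.3) = -2920.6 kJ/mol
ΔH°rxn = (+2599.0) + (-566.0) + (-2920.6) = -887.6 kJ/mol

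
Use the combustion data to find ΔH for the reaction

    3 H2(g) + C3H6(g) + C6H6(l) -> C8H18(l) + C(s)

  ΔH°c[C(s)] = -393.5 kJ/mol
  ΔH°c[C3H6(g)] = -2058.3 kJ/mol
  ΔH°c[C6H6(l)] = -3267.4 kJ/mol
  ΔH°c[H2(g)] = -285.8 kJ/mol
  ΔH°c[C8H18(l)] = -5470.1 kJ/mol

ΔH = -319.5 kJ/mol

Using ΔH = Σ nΔHc°(reactants) − Σ nΔHc°(products):
= [3·(-285.8) + 1·(-2058.3) + 1·(-3267.4)] − [1·(-5470.1) + 1·(-393.5)]
= -319.5 kJ/mol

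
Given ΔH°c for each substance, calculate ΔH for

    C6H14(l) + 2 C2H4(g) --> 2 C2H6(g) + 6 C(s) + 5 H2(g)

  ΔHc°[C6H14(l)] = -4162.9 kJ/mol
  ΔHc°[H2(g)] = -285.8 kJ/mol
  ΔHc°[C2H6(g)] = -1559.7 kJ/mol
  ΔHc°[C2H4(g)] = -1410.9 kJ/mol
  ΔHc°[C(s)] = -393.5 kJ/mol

ΔH = -75.3 kJ/mol

Using ΔH = Σ nΔHc°(reactants) − Σ nΔHc°(products):
= [1·(-4162.9) + 2·(-1410.9)] − [2·(-1559.7) + 6·(-393.5) + 5·(-285.8)]
= -75.3 kJ/mol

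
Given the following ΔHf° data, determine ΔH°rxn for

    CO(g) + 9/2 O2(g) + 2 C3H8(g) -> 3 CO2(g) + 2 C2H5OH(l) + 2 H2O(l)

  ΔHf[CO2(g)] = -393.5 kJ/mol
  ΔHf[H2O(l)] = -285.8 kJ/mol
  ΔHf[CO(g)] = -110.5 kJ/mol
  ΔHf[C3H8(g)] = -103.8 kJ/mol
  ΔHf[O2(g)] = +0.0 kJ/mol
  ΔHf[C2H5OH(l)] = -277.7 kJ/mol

ΔH°rxn = Σ nΔHf°(products) − Σ nΔHf°(reactants).
Products: 3·(-393.5) + 2·(-277.7) + 2·(-285.8) = -2307.5
Reactants: 1·(-110.5) + 9/2·(+0.0) + 2·(-103.8) = -318.1
ΔH°rxn = (-2307.5) − (-318.1) = -1989.4 kJ/mol

ΔH°rxn = -1989.4 kJ/mol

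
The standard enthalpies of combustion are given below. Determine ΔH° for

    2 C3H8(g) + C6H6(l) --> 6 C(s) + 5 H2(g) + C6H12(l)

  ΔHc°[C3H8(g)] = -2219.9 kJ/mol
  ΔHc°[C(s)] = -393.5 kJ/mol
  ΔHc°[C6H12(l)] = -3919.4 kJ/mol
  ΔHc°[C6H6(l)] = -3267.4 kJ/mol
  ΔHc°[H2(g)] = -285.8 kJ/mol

Using ΔH = Σ nΔHc°(reactants) − Σ nΔHc°(products):
= [2·(-2219.9) + 1·(-3267.4)] − [6·(-393.5) + 5·(-285.8) + 1·(-3919.4)]
= 2.2 kJ/mol

ΔH° = 2.2 kJ/mol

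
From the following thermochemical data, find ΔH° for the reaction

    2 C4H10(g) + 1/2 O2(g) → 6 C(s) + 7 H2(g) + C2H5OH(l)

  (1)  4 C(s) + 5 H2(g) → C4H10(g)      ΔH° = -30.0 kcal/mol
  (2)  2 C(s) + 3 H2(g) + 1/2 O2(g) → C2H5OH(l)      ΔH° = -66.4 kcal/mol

ΔH° = -6.4 kcal/mol

(1) reversed and × 2 (reverse to put C4H10(g) on the reactant side; ×2 to match 2 C4H10(g) in the target): (-2)·(-30.0) = +60.0 kcal/mol
(2) as written (C2H5OH(l) already on the product side): -66.4 kcal/mol
ΔH° = (+60.0) + (-66.4) = -6.4 kcal/mol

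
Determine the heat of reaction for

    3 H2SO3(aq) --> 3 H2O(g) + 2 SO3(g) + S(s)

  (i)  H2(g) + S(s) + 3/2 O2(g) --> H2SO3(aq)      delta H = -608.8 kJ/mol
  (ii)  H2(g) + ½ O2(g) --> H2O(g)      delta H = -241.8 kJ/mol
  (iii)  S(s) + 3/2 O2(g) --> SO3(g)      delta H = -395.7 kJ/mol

delta H = 309.6 kJ/mol

(i) reversed and × 3: (-3)·(-608.8) = +1826.4 kJ/mol
(ii) × 3: (3)·(-241.8) = -725.4 kJ/mol
(iii) × 2: (2)·(-395.7) = -791.4 kJ/mol
Combining the equations, delta H = (+1826.4) + (-725.4) + (-791.4) = 309.6 kJ/mol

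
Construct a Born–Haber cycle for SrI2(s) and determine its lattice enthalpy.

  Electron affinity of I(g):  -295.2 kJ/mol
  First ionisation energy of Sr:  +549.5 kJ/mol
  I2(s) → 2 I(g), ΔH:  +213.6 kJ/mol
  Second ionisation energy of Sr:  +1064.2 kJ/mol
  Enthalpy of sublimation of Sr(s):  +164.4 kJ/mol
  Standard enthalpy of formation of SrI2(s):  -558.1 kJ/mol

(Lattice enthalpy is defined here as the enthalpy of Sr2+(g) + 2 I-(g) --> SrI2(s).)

U = -1959.4 kJ/mol

ΔHf° = 1·ΔHsub + 1·(ΣIE) + 1·D(I2) + 2·EA + U
-558.1 = 1·(+164.4) + 1·(+1613.7) + 1·(+213.6) + 2·(-295.2) + U
U = -558.1 − (+1401.3) = -1959.4 kJ/mol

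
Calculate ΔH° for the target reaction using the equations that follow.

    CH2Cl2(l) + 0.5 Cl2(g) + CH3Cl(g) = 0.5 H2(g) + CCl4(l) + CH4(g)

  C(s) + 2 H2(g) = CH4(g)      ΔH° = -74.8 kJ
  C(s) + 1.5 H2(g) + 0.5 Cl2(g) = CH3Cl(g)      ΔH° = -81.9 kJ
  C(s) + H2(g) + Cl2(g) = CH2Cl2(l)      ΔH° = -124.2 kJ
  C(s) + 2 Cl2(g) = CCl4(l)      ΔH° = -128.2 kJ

ΔH° = 3.1 kJ

equation 1 as written (CH4(g) already on the product side): -74.8 kJ
equation 2 reversed (reverse to put CH3Cl(g) on the reactant side): +81.9 kJ
equation 3 reversed (CH2Cl2(l) must end up as a reactant): +124.2 kJ
equation 4 as written (CCl4(l) already on the product side): -128.2 kJ
By Hess's law, ΔH° = (-74.8) + (+81.9) + (+124.2) + (-128.2) = 3.1 kJ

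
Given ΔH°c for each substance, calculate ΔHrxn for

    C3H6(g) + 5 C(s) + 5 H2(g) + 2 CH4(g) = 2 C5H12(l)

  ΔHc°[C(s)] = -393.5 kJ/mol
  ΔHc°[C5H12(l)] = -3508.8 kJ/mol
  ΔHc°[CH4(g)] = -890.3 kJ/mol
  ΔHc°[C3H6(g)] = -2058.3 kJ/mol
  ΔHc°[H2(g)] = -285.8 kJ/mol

With combustion enthalpies, reactants minus products:
= [1·(-2058.3) + 5·(-393.5) + 5·(-285.8) + 2·(-890.3)] − [2·(-3508.8)]
= -217.8 kJ/mol

ΔHrxn = -217.8 kJ/mol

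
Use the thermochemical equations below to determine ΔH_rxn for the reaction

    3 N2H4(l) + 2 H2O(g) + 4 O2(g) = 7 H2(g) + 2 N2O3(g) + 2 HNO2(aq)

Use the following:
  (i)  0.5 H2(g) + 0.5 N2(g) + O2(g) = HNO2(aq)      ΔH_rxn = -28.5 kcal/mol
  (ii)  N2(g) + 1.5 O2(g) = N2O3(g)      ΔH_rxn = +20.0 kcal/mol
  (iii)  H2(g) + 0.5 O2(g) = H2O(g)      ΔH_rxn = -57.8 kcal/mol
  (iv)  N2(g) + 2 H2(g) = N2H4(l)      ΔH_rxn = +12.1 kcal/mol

(i) × 2 (scale by 2 for the 2 HNO2(aq)): (2)·(-28.5) = -57.0 kcal/mol
(ii) × 2 (scale by 2 for the 2 N2O3(g)): (2)·(+20.0) = +40.0 kcal/mol
(iii) reversed and × 2 (H2O(g) must end up as a reactant; scale by 2 for the 2 H2O(g)): (-2)·(-57.8) = +115.6 kcal/mol
(iv) reversed and × 3 (N2H4(l) must end up as a reactant; scale by 3 for the 3 N2H4(l)): (-3)·(+12.1) = -36.3 kcal/mol
Combining the equations, ΔH_rxn = (-57.0) + (+40.0) + (+115.6) + (-36.3) = 62.3 kcal/mol

ΔH_rxn = 62.3 kcal/mol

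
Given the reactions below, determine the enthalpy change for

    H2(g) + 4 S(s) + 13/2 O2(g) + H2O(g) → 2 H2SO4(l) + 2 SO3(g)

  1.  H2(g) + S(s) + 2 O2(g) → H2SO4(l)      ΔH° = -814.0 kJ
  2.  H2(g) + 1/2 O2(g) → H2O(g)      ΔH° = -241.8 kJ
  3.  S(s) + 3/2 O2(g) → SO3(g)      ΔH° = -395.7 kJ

ΔH° = -2177.6 kJ

eq. 1 × 2: (2)·(-814.0) = -1628.0 kJ
eq. 2 reversed: +241.8 kJ
eq. 3 × 2: (2)·(-395.7) = -791.4 kJ
Combining the equations, ΔH° = (2)·(-814.0) + (-1)·(-241.8) + (2)·(-395.7) = -2177.6 kJ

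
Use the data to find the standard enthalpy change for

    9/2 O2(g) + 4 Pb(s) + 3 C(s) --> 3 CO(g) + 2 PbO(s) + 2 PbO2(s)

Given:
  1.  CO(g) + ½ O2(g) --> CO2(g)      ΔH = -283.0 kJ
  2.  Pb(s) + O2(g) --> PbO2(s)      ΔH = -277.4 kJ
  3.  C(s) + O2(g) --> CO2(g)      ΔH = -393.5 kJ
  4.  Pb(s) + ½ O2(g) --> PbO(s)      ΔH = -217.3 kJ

eq. 1 reversed and × 3: (-3)·(-283.0) = +849.0 kJ
eq. 2 × 2: (2)·(-277.4) = -554.8 kJ
eq. 3 × 3: (3)·(-393.5) = -1180.5 kJ
eq. 4 × 2: (2)·(-217.3) = -434.6 kJ
ΔH = (-3)·(-283.0) + (2)·(-277.4) + (3)·(-393.5) + (2)·(-217.3) = -1320.9 kJ

ΔH = -1320.9 kJ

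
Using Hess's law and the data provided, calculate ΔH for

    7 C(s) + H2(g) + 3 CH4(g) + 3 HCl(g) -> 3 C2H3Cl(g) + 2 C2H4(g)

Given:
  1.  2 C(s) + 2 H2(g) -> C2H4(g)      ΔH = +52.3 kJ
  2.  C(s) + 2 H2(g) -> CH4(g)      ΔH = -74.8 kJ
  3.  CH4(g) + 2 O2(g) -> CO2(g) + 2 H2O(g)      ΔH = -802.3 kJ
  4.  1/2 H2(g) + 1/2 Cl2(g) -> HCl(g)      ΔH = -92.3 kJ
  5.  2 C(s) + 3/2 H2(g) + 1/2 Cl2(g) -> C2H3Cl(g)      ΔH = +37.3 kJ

ΔH = 717.8 kJ

eq. 1 × 2: (2)·(+52.3) = +104.6 kJ
eq. 2 reversed and × 3: (-3)·(-74.8) = +224.4 kJ
eq. 3: not needed.
eq. 4 reversed and × 3: (-3)·(-92.3) = +276.9 kJ
eq. 5 × 3: (3)·(+37.3) = +111.9 kJ
ΔH = (+104.6) + (+224.4) + (+276.9) + (+111.9) = 717.8 kJ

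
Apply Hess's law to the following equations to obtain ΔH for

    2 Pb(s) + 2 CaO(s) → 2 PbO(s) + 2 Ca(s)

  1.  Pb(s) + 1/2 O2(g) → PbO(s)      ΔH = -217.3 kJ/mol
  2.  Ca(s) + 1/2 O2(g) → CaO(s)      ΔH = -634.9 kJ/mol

eq. 1 × 2 (scale by 2 for the 2 PbO(s)): (2)·(-217.3) = -434.6 kJ/mol
eq. 2 reversed and × 2 (CaO(s) must end up as a reactant; ×2 to match 2 CaO(s) in the target): (-2)·(-634.9) = +1269.8 kJ/mol
Summing the manipulated equations, ΔH = (2)·(-217.3) + (-2)·(-634.9) = 835.2 kJ/mol

ΔH = 835.2 kJ/mol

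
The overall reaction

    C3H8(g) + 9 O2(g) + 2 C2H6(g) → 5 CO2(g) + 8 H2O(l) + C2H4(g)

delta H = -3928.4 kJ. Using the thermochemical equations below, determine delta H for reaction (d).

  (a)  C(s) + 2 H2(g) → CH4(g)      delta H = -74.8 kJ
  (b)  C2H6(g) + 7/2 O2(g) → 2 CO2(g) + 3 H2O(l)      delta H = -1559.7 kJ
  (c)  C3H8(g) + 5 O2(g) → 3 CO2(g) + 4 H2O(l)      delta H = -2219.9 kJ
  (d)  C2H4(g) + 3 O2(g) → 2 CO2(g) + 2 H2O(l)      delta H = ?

(a): not needed.
(b) × 2: (2)·(-1559.7) = -3119.4 kJ
(c) as written: -2219.9 kJ
(d) reversed: contributes −x
-3928.4 = (-3119.4) + (-2219.9) − x
x = (-3928.4 − (-5339.3)) / (-1) = -1410.9 kJ

delta H = -1410.9 kJ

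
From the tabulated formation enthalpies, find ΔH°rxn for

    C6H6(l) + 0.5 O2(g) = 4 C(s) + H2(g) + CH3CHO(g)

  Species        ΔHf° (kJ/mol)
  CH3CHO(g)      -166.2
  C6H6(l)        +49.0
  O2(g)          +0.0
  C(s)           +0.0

Products: 4·(+0.0) + 1·(+0.0) + 1·(-166.2) = -166.2
Reactants: 1·(+49.0) + 1/2·(+0.0) = +49.0
ΔH°rxn = (-166.2) − (+49.0) = -215.2 kJ/mol

ΔH°rxn = -215.2 kJ/mol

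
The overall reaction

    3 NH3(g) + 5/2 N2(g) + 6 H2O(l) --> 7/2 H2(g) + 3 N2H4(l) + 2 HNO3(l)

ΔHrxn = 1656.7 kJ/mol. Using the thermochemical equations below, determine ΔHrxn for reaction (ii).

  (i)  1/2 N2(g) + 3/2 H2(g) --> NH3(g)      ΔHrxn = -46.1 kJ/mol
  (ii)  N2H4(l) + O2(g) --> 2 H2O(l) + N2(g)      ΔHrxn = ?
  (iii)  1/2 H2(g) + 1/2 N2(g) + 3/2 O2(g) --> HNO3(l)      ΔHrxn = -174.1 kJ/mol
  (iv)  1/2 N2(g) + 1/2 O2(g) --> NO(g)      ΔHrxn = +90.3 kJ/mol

(i) reversed and × 3 (reverse to put NH3(g) on the reactant side; scale by 3 for the 3 NH3(g)): (-3)·(-46.1) = +138.3 kJ/mol
(ii) reversed and × 3 (N2H4(l) must end up as a product; ×3 to match 3 N2H4(l) in the target): contributes −3·x
(iii) × 2 (scale by 2 for the 2 HNO3(l)): (2)·(-174.1) = -348.2 kJ/mol
(iv): not needed (NO(g) appears nowhere else).
+1656.7 = (+138.3) + (-348.2) − 3·x
x = (+1656.7 − (-209.9)) / (-3) = -622.2 kJ/mol

ΔHrxn = -622.2 kJ/mol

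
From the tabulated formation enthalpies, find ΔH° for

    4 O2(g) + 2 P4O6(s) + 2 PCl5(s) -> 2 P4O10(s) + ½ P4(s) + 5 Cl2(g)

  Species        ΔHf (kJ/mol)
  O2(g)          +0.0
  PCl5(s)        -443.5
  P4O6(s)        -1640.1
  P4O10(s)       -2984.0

Products: 2·(-2984.0) + 1/2·(+0.0) + 5·(+0.0) = -5968.0
Reactants: 4·(+0.0) + 2·(-1640.1) + 2·(-443.5) = -4167.2
ΔH° = (-5968.0) − (-4167.2) = -1800.8 kJ/mol

ΔH° = -1800.8 kJ/mol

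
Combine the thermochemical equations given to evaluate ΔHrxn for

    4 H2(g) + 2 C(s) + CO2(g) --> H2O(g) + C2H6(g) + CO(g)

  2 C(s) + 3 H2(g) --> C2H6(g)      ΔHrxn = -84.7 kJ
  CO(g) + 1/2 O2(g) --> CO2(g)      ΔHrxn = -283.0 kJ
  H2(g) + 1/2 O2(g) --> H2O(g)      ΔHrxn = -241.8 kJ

ΔHrxn = -43.5 kJ

equation 1 as written: -84.7 kJ
equation 2 reversed: +283.0 kJ
equation 3 as written: -241.8 kJ
Since enthalpy is a state function, ΔHrxn = (1)·(-84.7) + (-1)·(-283.0) + (1)·(-241.8) = -43.5 kJ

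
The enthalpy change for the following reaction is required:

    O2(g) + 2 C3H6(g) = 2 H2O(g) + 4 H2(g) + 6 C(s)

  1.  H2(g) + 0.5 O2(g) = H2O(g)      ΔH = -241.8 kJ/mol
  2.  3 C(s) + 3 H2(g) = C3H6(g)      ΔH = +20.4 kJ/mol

ΔH = -524.4 kJ/mol

eq. 1 × 2: (2)·(-241.8) = -483.6 kJ/mol
eq. 2 reversed and × 2: (-2)·(+20.4) = -40.8 kJ/mol
ΔH = (2)·(-241.8) + (-2)·(+20.4) = -524.4 kJ/mol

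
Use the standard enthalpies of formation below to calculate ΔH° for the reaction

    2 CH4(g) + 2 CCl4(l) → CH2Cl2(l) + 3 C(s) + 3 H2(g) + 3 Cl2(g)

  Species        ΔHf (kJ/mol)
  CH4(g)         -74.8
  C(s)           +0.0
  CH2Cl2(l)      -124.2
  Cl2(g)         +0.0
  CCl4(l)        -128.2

ΔH°rxn = Σ nΔHf°(products) − Σ nΔHf°(reactants).
Products: 1·(-124.2) + 3·(+0.0) + 3·(+0.0) + 3·(+0.0) = -124.2
Reactants: 2·(-74.8) + 2·(-128.2) = -406.0
ΔH° = (-124.2) − (-406.0) = 281.8 kJ/mol

ΔH° = 281.8 kJ/mol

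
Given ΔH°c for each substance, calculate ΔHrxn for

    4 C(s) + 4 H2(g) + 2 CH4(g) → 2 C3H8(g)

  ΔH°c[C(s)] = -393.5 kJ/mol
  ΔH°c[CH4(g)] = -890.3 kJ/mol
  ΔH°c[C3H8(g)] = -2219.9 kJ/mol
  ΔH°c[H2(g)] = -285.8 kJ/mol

ΔHrxn = -58.0 kJ/mol

Using ΔH = Σ nΔHc°(reactants) − Σ nΔHc°(products):
= [4·(-393.5) + 4·(-285.8) + 2·(-890.3)] − [2·(-2219.9)]
= -58.0 kJ/mol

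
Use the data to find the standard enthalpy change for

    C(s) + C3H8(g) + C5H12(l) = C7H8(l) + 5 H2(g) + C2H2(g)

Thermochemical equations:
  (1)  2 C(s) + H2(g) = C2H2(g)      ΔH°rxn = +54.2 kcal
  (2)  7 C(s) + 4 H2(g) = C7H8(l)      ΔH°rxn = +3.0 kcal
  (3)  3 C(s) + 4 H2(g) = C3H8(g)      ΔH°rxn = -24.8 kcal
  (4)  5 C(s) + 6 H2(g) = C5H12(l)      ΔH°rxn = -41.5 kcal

ΔH°rxn = 123.5 kcal

(1) as written (C2H2(g) already on the product side): +54.2 kcal
(2) as written (C7H8(l) already on the product side): +3.0 kcal
(3) reversed (reverse to put C3H8(g) on the reactant side): +24.8 kcal
(4) reversed (reverse to put C5H12(l) on the reactant side): +41.5 kcal
Since enthalpy is a state function, ΔH°rxn = (+54.2) + (+3.0) + (+24.8) + (+41.5) = 123.5 kcal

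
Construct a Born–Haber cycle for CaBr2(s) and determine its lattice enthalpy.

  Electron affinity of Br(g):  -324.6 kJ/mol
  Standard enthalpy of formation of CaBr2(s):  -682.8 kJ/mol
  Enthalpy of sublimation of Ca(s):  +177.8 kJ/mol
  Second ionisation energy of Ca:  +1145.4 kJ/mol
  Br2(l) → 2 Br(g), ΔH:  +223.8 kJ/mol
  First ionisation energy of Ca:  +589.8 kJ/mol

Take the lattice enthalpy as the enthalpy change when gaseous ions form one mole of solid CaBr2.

ΔHf° = 1·ΔHsub + 1·(ΣIE) + 1·D(Br2) + 2·EA + U
-682.8 = 1·(+177.8) + 1·(+1735.2) + 1·(+223.8) + 2·(-324.6) + U
U = -682.8 − (+1487.6) = -2170.4 kJ/mol

U = -2170.4 kJ/mol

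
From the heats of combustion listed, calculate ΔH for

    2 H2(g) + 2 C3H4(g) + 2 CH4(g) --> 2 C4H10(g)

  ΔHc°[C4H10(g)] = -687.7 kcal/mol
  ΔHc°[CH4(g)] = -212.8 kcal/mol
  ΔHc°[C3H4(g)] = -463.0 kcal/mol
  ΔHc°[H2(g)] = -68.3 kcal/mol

ΔH = -112.8 kcal/mol

With combustion enthalpies, reactants minus products:
= [2·(-68.3) + 2·(-463.0) + 2·(-212.8)] − [2·(-687.7)]
= -112.8 kcal/mol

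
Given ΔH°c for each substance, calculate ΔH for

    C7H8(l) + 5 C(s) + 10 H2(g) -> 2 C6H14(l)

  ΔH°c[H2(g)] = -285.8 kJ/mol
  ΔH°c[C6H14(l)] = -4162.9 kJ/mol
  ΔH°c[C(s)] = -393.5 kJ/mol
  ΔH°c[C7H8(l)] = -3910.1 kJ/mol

ΔH = -409.8 kJ/mol

With combustion enthalpies, reactants minus products:
= [1·(-3910.1) + 5·(-393.5) + 10·(-285.8)] − [2·(-4162.9)]
= -409.8 kJ/mol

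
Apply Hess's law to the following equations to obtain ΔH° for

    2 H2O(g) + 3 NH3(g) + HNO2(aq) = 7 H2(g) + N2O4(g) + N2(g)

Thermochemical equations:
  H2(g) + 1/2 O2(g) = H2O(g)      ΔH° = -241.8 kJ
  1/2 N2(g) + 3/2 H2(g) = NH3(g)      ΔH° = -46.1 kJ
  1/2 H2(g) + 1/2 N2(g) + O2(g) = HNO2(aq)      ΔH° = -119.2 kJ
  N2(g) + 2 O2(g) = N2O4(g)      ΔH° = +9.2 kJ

equation 1 reversed and × 2: (-2)·(-241.8) = +483.6 kJ
equation 2 reversed and × 3: (-3)·(-46.1) = +138.3 kJ
equation 3 reversed: +119.2 kJ
equation 4 as written: +9.2 kJ
ΔH° = (-2)·(-241.8) + (-3)·(-46.1) + (-1)·(-119.2) + (1)·(+9.2) = 750.3 kJ

ΔH° = 750.3 kJ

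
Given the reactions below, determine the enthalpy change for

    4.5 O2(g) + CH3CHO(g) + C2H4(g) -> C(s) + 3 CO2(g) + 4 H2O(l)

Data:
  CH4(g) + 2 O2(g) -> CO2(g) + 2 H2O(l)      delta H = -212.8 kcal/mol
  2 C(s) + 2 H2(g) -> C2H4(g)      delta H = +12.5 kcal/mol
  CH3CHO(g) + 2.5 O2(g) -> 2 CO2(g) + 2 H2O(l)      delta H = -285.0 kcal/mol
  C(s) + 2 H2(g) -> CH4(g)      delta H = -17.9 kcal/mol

delta H = -528.2 kcal/mol

equation 1 as written: -212.8 kcal/mol
equation 2 reversed (reverse to put C2H4(g) on the reactant side): -12.5 kcal/mol
equation 3 as written (CH3CHO(g) already on the reactant side): -285.0 kcal/mol
equation 4 as written: -17.9 kcal/mol
delta H = (-212.8) + (-12.5) + (-285.0) + (-17.9) = -528.2 kcal/mol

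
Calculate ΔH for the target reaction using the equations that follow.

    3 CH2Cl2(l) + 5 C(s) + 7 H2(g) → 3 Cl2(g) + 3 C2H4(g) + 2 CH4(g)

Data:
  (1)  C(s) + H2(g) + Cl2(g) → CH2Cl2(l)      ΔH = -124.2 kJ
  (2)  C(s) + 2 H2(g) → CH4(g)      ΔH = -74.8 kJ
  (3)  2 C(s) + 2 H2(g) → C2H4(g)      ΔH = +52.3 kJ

ΔH = 379.9 kJ

(1) reversed and × 3 (CH2Cl2(l) must end up as a reactant; ×3 to match 3 CH2Cl2(l) in the target): (-3)·(-124.2) = +372.6 kJ
(2) × 2 (scale by 2 for the 2 CH4(g)): (2)·(-74.8) = -149.6 kJ
(3) × 3 (×3 to match 3 C2H4(g) in the target): (3)·(+52.3) = +156.9 kJ
Since enthalpy is a state function, ΔH = (+372.6) + (-149.6) + (+156.9) = 379.9 kJ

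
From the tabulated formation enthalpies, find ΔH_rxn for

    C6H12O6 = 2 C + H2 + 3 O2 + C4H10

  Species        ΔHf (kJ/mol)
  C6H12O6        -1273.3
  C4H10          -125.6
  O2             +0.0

ΔH_rxn = 1147.7 kJ/mol

Products: 2·(+0.0) + 1·(+0.0) + 3·(+0.0) + 1·(-125.6) = -125.6
Reactants: 1·(-1273.3) = -1273.3
ΔH_rxn = (-125.6) − (-1273.3) = 1147.7 kJ/mol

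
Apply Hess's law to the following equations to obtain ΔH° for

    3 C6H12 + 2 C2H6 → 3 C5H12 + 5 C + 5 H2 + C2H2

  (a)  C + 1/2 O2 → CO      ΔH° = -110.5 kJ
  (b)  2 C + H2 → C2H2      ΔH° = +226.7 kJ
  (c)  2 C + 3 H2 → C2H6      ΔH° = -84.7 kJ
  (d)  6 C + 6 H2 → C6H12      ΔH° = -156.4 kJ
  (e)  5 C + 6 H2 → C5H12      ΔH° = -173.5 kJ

ΔH° = 344.8 kJ

(a): not needed.
(b) as written: +226.7 kJ
(c) reversed and × 2: (-2)·(-84.7) = +169.4 kJ
(d) reversed and × 3: (-3)·(-156.4) = +469.2 kJ
(e) × 3: (3)·(-173.5) = -520.5 kJ
Summing the manipulated equations, ΔH° = (1)·(+226.7) + (-2)·(-84.7) + (-3)·(-156.4) + (3)·(-173.5) = 344.8 kJ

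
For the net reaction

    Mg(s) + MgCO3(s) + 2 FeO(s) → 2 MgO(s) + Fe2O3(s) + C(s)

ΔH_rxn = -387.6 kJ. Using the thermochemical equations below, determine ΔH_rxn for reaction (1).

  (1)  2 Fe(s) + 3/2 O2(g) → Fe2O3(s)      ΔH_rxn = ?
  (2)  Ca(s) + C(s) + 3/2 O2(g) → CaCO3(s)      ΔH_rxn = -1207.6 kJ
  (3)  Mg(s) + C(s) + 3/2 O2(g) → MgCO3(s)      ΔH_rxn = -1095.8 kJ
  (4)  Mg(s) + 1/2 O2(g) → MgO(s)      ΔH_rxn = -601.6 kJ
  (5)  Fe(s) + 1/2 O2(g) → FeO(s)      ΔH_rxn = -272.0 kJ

(1) as written: contributes x
(2): not needed.
(3) reversed: +1095.8 kJ
(4) × 2: (2)·(-601.6) = -1203.2 kJ
(5) reversed and × 2: (-2)·(-272.0) = +544.0 kJ
-387.6 = (+1095.8) + (-1203.2) + (+544.0) + x
x = (-387.6 − (+436.6)) / (1) = -824.2 kJ

ΔH_rxn = -824.2 kJ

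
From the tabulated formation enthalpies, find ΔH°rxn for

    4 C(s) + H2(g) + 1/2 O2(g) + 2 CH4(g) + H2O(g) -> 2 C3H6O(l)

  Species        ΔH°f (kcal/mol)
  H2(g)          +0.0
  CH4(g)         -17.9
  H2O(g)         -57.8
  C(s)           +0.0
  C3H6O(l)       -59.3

ΔH°rxn = -25.0 kcal/mol

Products: 2·(-59.3) = -118.6
Reactants: 4·(+0.0) + 1·(+0.0) + 1/2·(+0.0) + 2·(-17.9) + 1·(-57.8) = -93.6
ΔH°rxn = (-118.6) − (-93.6) = -25.0 kcal/mol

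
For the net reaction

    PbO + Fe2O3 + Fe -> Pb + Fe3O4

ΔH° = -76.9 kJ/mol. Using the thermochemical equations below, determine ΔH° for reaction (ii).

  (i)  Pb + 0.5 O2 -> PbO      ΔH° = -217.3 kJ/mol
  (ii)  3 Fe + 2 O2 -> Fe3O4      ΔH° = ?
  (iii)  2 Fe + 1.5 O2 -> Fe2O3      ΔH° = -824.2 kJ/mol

(i) reversed (reverse to put PbO on the reactant side): +217.3 kJ/mol
(ii) as written (Fe3O4 already on the product side): contributes x
(iii) reversed (reverse to put Fe2O3 on the reactant side): +824.2 kJ/mol
-76.9 = (+217.3) + (+824.2) + x
x = (-76.9 − (+1041.5)) / (1) = -1118.4 kJ/mol

ΔH° = -1118.4 kJ/mol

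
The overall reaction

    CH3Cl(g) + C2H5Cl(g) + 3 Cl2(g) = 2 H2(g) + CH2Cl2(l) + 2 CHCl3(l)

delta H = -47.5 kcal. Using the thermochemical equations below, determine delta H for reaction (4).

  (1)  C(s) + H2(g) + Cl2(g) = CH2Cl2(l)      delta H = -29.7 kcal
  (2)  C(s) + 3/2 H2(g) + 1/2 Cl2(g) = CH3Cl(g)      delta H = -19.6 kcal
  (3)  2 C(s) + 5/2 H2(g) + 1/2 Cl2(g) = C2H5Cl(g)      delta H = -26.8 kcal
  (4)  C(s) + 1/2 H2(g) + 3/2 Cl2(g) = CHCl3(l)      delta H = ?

delta H = -32.1 kcal

(1) as written: -29.7 kcal
(2) reversed: +19.6 kcal
(3) reversed: +26.8 kcal
(4) × 2: contributes 2·x
-47.5 = (-29.7) + (+19.6) + (+26.8) + 2·x
x = (-47.5 − (+16.7)) / (2) = -32.1 kcal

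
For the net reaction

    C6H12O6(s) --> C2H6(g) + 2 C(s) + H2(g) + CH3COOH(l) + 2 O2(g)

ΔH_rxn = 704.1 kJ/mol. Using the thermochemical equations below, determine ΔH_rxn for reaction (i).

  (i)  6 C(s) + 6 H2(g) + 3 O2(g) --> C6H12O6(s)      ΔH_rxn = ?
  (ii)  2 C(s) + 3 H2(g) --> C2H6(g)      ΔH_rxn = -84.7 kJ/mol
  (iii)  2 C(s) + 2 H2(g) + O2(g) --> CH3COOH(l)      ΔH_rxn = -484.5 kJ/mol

ΔH_rxn = -1273.3 kJ/mol

(i) reversed: contributes −x
(ii) as written: -84.7 kJ/mol
(iii) as written: -484.5 kJ/mol
+704.1 = (-84.7) + (-484.5) − x
x = (+704.1 − (-569.2)) / (-1) = -1273.3 kJ/mol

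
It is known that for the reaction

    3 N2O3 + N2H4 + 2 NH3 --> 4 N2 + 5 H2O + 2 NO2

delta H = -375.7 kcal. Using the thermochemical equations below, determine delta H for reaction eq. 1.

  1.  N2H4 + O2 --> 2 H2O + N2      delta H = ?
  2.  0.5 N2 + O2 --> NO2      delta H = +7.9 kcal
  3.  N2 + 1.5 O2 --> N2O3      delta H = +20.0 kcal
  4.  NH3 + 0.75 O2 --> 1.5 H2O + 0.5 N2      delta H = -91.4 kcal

delta H = -148.7 kcal

eq. 1 as written: contributes x
eq. 2 × 2: (2)·(+7.9) = +15.8 kcal
eq. 3 reversed and × 3: (-3)·(+20.0) = -60.0 kcal
eq. 4 × 2: (2)·(-91.4) = -182.8 kcal
-375.7 = (+15.8) + (-60.0) + (-182.8) + x
x = (-375.7 − (-227.0)) / (1) = -148.7 kcal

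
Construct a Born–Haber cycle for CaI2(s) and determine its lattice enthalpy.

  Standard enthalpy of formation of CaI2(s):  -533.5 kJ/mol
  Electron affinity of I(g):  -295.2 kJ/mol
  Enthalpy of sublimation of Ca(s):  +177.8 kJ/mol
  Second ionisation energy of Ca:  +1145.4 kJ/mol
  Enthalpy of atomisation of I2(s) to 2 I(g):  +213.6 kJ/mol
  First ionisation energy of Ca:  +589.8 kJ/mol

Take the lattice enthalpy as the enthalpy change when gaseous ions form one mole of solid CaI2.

ΔHf° = 1·ΔHsub + 1·(ΣIE) + 1·D(I2) + 2·EA + U
-533.5 = 1·(+177.8) + 1·(+1735.2) + 1·(+213.6) + 2·(-295.2) + U
U = -533.5 − (+1536.2) = -2069.7 kJ/mol

U = -2069.7 kJ/mol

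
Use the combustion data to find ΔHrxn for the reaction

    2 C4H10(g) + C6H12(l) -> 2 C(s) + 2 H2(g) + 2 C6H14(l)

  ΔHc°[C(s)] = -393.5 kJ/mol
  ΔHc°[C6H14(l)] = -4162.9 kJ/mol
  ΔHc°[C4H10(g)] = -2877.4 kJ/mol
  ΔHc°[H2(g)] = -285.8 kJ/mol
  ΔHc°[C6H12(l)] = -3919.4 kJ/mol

With combustion enthalpies, reactants minus products:
= [2·(-2877.4) + 1·(-3919.4)] − [2·(-393.5) + 2·(-285.8) + 2·(-4162.9)]
= 10.2 kJ/mol

ΔHrxn = 10.2 kJ/mol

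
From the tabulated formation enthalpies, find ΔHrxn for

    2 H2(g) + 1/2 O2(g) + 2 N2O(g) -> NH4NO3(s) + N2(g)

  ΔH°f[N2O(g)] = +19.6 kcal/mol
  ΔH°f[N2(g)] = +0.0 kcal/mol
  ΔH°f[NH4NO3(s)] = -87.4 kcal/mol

ΔH°rxn = Σ nΔHf°(products) − Σ nΔHf°(reactants).
Products: 1·(-87.4) + 1·(+0.0) = -87.4
Reactants: 2·(+0.0) + 1/2·(+0.0) + 2·(+19.6) = +39.2
ΔHrxn = (-87.4) − (+39.2) = -126.6 kcal/mol

ΔHrxn = -126.6 kcal/mol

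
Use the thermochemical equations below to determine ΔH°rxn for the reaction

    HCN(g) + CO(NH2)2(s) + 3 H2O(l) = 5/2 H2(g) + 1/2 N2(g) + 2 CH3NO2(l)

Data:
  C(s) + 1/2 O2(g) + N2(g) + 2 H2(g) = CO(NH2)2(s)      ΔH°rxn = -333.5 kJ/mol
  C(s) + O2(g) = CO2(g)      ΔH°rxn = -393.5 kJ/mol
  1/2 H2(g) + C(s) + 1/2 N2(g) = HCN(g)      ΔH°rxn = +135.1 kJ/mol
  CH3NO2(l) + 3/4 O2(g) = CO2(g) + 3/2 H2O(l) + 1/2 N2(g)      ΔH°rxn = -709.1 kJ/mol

ΔH°rxn = 829.6 kJ/mol

equation 1 reversed (reverse to put CO(NH2)2(s) on the reactant side): +333.5 kJ/mol
equation 2 × 2: (2)·(-393.5) = -787.0 kJ/mol
equation 3 reversed (HCN(g) must end up as a reactant): -135.1 kJ/mol
equation 4 reversed and × 2 (CH3NO2(l) must end up as a product; ×2 to match 2 CH3NO2(l) in the target): (-2)·(-709.1) = +1418.2 kJ/mol
Since enthalpy is a state function, ΔH°rxn = (+333.5) + (-787.0) + (-135.1) + (+1418.2) = 829.6 kJ/mol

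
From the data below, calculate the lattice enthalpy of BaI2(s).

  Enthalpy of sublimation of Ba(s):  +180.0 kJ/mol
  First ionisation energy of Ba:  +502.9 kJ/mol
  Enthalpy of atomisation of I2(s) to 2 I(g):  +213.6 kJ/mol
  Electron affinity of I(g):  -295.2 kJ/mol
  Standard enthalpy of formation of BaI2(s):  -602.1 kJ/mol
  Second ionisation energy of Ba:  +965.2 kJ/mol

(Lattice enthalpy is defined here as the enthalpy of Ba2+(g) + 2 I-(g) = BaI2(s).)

U = -1873.4 kJ/mol

ΔHf° = 1·ΔHsub + 1·(ΣIE) + 1·D(I2) + 2·EA + U
-602.1 = 1·(+180.0) + 1·(+1468.1) + 1·(+213.6) + 2·(-295.2) + U
U = -602.1 − (+1271.3) = -1873.4 kJ/mol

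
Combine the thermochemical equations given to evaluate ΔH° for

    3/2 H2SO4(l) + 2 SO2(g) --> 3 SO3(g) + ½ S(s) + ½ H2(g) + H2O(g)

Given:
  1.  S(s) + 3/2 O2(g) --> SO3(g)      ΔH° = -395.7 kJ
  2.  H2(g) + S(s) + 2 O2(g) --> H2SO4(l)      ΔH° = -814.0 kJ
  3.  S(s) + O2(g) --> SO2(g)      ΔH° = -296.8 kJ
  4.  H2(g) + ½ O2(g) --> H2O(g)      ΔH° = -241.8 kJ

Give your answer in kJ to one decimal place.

eq. 1 × 3 (×3 to match 3 SO3(g) in the target): (3)·(-395.7) = -1187.1 kJ
eq. 2 reversed and × 3/2 (reverse to put H2SO4(l) on the reactant side; ×3/2 to match 3/2 H2SO4(l) in the target): (-3/2)·(-814.0) = +1221.0 kJ
eq. 3 reversed and × 2 (SO2(g) must end up as a reactant; ×2 to match 2 SO2(g) in the target): (-2)·(-296.8) = +593.6 kJ
eq. 4 as written (H2O(g) already on the product side): -241.8 kJ
Combining the equations, ΔH° = (3)·(-395.7) + (-3/2)·(-814.0) + (-2)·(-296.8) + (1)·(-241.8) = 385.7 kJ

ΔH° = 385.7 kJ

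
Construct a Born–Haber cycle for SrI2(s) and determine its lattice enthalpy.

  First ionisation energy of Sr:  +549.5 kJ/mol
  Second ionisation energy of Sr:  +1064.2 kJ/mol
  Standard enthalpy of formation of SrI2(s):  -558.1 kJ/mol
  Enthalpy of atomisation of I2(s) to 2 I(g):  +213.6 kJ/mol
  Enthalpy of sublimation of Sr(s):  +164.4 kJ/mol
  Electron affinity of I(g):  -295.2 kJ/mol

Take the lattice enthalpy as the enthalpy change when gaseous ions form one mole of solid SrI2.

U = -1959.4 kJ/mol

ΔHf° = 1·ΔHsub + 1·(ΣIE) + 1·D(I2) + 2·EA + U
-558.1 = 1·(+164.4) + 1·(+1613.7) + 1·(+213.6) + 2·(-295.2) + U
U = -558.1 − (+1401.3) = -1959.4 kJ/mol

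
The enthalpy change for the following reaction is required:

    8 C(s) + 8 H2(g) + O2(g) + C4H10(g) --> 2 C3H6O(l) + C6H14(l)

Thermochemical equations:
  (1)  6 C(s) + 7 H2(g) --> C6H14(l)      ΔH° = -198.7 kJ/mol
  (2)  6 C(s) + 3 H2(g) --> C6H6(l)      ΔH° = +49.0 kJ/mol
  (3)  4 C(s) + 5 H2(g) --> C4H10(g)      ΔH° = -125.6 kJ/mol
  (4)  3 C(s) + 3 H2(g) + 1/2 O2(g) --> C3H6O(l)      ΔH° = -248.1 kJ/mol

(1) as written: -198.7 kJ/mol
(2): not needed.
(3) reversed: +125.6 kJ/mol
(4) × 2: (2)·(-248.1) = -496.2 kJ/mol
ΔH° = (1)·(-198.7) + (-1)·(-125.6) + (2)·(-248.1) = -569.3 kJ/mol

ΔH° = -569.3 kJ/mol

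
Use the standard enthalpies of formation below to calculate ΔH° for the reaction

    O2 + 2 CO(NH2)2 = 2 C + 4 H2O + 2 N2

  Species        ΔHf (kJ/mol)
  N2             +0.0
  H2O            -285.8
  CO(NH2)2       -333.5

Products: 2·(+0.0) + 4·(-285.8) + 2·(+0.0) = -1143.2
Reactants: 1·(+0.0) + 2·(-333.5) = -667.0
ΔH° = (-1143.2) − (-667.0) = -476.2 kJ/mol

ΔH° = -476.2 kJ/mol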